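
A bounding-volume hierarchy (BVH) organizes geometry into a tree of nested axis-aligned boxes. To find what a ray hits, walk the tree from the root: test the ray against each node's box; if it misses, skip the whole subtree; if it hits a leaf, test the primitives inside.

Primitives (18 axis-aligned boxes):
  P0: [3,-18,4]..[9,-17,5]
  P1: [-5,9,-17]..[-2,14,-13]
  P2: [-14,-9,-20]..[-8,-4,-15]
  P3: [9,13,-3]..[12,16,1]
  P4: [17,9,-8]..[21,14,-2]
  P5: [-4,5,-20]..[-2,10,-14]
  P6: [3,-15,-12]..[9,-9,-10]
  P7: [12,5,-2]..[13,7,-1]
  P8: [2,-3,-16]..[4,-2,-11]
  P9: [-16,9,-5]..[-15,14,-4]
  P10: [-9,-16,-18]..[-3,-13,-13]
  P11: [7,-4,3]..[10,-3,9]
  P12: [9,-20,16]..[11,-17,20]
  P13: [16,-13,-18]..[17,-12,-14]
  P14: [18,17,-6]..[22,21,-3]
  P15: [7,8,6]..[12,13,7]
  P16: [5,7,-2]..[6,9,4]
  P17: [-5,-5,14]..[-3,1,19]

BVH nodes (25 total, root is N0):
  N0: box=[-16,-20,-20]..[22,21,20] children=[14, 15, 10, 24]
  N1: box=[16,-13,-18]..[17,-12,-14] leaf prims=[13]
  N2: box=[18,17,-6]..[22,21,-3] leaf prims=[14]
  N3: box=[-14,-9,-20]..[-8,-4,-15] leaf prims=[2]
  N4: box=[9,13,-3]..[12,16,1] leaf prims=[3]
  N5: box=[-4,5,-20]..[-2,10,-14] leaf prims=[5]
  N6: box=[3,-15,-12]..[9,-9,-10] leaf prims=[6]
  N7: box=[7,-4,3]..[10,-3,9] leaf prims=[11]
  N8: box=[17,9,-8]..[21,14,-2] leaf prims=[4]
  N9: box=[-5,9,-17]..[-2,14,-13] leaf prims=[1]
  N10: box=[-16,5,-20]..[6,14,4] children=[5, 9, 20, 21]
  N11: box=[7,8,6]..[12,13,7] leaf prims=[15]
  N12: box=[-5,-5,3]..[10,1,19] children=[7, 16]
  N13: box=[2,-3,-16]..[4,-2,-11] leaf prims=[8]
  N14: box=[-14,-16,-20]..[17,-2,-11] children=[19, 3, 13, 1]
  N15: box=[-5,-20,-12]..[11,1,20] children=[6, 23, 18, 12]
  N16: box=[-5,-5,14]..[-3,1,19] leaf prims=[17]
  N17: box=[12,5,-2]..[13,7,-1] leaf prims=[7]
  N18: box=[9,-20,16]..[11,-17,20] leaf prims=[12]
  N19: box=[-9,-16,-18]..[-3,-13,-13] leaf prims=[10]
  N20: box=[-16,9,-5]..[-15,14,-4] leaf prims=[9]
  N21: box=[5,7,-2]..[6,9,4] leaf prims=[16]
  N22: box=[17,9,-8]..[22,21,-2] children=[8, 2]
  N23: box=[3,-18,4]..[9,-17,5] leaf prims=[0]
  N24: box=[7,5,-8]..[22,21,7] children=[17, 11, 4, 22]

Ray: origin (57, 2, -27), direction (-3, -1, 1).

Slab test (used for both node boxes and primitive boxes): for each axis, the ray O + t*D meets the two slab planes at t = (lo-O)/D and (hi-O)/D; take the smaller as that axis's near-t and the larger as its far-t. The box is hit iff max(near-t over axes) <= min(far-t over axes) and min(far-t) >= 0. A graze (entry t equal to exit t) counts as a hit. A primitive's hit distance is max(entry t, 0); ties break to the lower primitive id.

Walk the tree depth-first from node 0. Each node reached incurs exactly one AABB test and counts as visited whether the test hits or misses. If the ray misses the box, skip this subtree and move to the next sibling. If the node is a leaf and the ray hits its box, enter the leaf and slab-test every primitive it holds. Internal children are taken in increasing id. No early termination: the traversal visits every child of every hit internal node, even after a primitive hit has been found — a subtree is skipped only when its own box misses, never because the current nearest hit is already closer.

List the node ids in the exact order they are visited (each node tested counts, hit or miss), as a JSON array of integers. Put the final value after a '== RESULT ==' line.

Walk:
N0 x:[35/3,73/3] y:[-19,22] z:[7,47] -> hit [35/3,22], descend [10, 14, 15, 24]
  N10 x:[17,73/3] y:[-12,-3] z:[7,31] -> miss, prune
  N14 x:[40/3,71/3] y:[4,18] z:[7,16] -> hit [40/3,16], descend [1, 3, 13, 19]
    N1 x:[40/3,41/3] y:[14,15] z:[9,13] -> miss, prune
    N3 x:[65/3,71/3] y:[6,11] z:[7,12] -> miss, prune
    N13 x:[53/3,55/3] y:[4,5] z:[11,16] -> miss, prune
    N19 x:[20,22] y:[15,18] z:[9,14] -> miss, prune
  N15 x:[46/3,62/3] y:[1,22] z:[15,47] -> hit [46/3,62/3], descend [6, 12, 18, 23]
    N6 x:[16,18] y:[11,17] z:[15,17] -> hit [16,17] leaf, test {P6@t=16}
    N12 x:[47/3,62/3] y:[1,7] z:[30,46] -> miss, prune
    N18 x:[46/3,16] y:[19,22] z:[43,47] -> miss, prune
    N23 x:[16,18] y:[19,20] z:[31,32] -> miss, prune
  N24 x:[35/3,50/3] y:[-19,-3] z:[19,34] -> miss, prune

13 AABB tests over nodes [0, 10, 14, 1, 3, 13, 19, 15, 6, 12, 18, 23, 24]; 1 leaf entered; closest P6.

== RESULT ==
[0, 10, 14, 1, 3, 13, 19, 15, 6, 12, 18, 23, 24]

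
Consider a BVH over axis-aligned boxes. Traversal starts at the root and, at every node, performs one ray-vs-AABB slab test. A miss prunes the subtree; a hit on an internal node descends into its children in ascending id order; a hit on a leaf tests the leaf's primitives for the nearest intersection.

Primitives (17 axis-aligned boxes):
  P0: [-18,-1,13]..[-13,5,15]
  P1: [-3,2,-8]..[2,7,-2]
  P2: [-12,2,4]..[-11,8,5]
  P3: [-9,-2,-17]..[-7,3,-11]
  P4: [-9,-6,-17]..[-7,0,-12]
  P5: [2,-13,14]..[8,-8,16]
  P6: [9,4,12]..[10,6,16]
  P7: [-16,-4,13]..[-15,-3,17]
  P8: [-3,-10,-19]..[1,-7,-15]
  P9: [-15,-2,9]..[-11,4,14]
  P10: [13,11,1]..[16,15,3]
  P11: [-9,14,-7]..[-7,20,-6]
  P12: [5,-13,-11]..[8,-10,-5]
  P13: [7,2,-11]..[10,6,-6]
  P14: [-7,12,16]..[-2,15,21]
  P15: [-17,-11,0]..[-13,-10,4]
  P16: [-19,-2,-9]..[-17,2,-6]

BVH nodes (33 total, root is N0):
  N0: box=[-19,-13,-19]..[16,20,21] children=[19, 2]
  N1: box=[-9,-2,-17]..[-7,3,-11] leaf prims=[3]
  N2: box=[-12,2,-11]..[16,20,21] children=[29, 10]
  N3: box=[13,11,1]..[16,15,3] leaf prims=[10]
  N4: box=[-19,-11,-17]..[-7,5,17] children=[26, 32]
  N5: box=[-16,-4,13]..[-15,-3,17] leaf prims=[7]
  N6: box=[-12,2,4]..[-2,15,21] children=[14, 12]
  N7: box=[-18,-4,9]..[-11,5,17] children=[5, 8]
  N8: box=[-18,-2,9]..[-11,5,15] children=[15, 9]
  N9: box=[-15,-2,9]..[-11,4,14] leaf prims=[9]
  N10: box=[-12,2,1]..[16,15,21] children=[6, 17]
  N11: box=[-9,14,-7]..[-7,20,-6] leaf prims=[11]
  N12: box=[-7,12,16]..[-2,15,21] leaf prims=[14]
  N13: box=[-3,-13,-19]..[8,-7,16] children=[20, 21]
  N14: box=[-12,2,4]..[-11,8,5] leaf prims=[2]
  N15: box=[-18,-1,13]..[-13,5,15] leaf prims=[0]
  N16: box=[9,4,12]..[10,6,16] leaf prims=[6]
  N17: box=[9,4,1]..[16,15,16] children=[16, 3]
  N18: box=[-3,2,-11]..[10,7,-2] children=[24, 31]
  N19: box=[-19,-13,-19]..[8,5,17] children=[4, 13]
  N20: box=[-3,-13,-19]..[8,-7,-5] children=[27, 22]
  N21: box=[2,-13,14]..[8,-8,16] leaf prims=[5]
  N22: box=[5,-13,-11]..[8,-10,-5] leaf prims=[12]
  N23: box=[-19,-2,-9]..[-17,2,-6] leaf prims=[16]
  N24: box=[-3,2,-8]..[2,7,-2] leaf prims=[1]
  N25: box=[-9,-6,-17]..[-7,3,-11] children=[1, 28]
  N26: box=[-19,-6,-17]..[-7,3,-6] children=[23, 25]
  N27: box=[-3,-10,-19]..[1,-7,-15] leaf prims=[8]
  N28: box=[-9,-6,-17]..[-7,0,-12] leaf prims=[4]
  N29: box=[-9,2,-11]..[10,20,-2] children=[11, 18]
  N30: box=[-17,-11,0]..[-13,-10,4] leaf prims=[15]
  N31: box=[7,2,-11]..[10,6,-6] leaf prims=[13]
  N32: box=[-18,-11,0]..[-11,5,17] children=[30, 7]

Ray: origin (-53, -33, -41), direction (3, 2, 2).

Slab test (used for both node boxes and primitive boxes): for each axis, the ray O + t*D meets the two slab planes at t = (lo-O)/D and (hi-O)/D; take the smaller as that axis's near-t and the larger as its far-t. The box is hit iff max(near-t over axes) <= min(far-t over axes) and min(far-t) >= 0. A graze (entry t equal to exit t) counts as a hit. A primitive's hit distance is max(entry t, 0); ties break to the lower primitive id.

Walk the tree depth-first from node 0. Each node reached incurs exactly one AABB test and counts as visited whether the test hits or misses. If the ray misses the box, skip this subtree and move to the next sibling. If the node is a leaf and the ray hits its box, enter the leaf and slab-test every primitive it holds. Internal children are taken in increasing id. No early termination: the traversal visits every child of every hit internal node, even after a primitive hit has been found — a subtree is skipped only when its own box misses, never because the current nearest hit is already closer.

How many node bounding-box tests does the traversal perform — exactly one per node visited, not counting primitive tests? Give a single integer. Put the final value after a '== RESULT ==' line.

Traverse from the root:
N0 x:[34/3,23] y:[10,53/2] z:[11,31] -> hit [34/3,23], descend [2, 19]
  N2 x:[41/3,23] y:[35/2,53/2] z:[15,31] -> hit [35/2,23], descend [10, 29]
    N10 x:[41/3,23] y:[35/2,24] z:[21,31] -> hit [21,23], descend [6, 17]
      N6 x:[41/3,17] y:[35/2,24] z:[45/2,31] -> miss, prune
      N17 x:[62/3,23] y:[37/2,24] z:[21,57/2] -> hit [21,23], descend [3, 16]
        N3 x:[22,23] y:[22,24] z:[21,22] -> hit [22,22] leaf, test {P10@t=22}
        N16 x:[62/3,21] y:[37/2,39/2] z:[53/2,57/2] -> miss, prune
    N29 x:[44/3,21] y:[35/2,53/2] z:[15,39/2] -> hit [35/2,39/2], descend [11, 18]
      N11 x:[44/3,46/3] y:[47/2,53/2] z:[17,35/2] -> miss, prune
      N18 x:[50/3,21] y:[35/2,20] z:[15,39/2] -> hit [35/2,39/2], descend [24, 31]
        N24 x:[50/3,55/3] y:[35/2,20] z:[33/2,39/2] -> hit [35/2,55/3] leaf, test {P1@t=35/2}
        N31 x:[20,21] y:[35/2,39/2] z:[15,35/2] -> miss, prune
  N19 x:[34/3,61/3] y:[10,19] z:[11,29] -> hit [34/3,19], descend [4, 13]
    N4 x:[34/3,46/3] y:[11,19] z:[12,29] -> hit [12,46/3], descend [26, 32]
      N26 x:[34/3,46/3] y:[27/2,18] z:[12,35/2] -> hit [27/2,46/3], descend [23, 25]
        N23 x:[34/3,12] y:[31/2,35/2] z:[16,35/2] -> miss, prune
        N25 x:[44/3,46/3] y:[27/2,18] z:[12,15] -> hit [44/3,15], descend [1, 28]
          N1 x:[44/3,46/3] y:[31/2,18] z:[12,15] -> miss, prune
          N28 x:[44/3,46/3] y:[27/2,33/2] z:[12,29/2] -> miss, prune
      N32 x:[35/3,14] y:[11,19] z:[41/2,29] -> miss, prune
    N13 x:[50/3,61/3] y:[10,13] z:[11,57/2] -> miss, prune

Visited [0, 2, 10, 6, 17, 3, 16, 29, 11, 18, 24, 31, 19, 4, 26, 23, 25, 1, 28, 32, 13]. Tests: 21 box, 2 leaf. Nearest: P1.

== RESULT ==
21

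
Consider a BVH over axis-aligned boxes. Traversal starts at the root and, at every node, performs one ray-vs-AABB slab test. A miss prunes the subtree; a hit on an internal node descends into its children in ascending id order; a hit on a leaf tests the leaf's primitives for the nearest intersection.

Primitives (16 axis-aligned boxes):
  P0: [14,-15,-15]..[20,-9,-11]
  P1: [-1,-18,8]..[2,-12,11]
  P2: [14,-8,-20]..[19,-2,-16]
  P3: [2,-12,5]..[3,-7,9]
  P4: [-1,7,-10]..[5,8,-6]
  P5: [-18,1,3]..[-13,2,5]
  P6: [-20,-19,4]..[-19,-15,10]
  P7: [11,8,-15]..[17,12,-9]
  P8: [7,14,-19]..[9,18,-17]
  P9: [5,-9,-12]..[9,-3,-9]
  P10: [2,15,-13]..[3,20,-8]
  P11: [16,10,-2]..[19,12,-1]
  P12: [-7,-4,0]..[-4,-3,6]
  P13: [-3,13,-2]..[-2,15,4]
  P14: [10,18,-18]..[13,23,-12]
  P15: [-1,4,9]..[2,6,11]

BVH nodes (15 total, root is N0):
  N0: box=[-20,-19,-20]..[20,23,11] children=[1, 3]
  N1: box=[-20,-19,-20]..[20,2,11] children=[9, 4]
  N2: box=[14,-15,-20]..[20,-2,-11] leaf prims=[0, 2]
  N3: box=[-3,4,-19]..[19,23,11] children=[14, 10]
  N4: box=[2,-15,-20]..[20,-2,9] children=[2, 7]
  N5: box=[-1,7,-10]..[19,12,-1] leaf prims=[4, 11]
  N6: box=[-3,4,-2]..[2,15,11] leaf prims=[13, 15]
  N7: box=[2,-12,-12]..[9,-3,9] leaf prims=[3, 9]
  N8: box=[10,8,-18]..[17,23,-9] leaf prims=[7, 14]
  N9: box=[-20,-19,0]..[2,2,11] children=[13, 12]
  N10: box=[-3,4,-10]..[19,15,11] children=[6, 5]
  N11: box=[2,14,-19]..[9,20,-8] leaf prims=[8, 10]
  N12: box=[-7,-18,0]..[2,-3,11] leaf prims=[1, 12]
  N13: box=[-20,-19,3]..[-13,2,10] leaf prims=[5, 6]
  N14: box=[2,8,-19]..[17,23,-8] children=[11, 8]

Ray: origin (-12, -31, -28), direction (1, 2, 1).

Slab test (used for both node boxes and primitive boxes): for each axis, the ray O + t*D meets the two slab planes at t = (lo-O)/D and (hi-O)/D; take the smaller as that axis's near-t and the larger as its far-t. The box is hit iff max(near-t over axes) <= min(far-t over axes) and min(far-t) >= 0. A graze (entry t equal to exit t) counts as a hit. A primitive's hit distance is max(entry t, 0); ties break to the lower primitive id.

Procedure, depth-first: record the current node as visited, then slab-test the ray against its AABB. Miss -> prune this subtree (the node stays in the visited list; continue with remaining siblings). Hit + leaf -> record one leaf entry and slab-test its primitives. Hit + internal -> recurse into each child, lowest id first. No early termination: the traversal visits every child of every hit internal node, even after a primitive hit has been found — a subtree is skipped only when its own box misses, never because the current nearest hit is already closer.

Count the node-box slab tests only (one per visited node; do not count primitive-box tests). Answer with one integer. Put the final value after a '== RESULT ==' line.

Traverse from the root:
N0 x:[-8,32] y:[6,27] z:[8,39] -> hit [8,27], descend [1, 3]
  N1 x:[-8,32] y:[6,33/2] z:[8,39] -> hit [8,33/2], descend [4, 9]
    N4 x:[14,32] y:[8,29/2] z:[8,37] -> hit [14,29/2], descend [2, 7]
      N2 x:[26,32] y:[8,29/2] z:[8,17] -> miss, prune
      N7 x:[14,21] y:[19/2,14] z:[16,37] -> miss, prune
    N9 x:[-8,14] y:[6,33/2] z:[28,39] -> miss, prune
  N3 x:[9,31] y:[35/2,27] z:[9,39] -> hit [35/2,27], descend [10, 14]
    N10 x:[9,31] y:[35/2,23] z:[18,39] -> hit [18,23], descend [5, 6]
      N5 x:[11,31] y:[19,43/2] z:[18,27] -> hit [19,43/2] leaf, test {P4(miss), P11(miss)}
      N6 x:[9,14] y:[35/2,23] z:[26,39] -> miss, prune
    N14 x:[14,29] y:[39/2,27] z:[9,20] -> hit [39/2,20], descend [8, 11]
      N8 x:[22,29] y:[39/2,27] z:[10,19] -> miss, prune
      N11 x:[14,21] y:[45/2,51/2] z:[9,20] -> miss, prune

Summary -> nodes [0, 1, 4, 2, 7, 9, 3, 10, 5, 6, 14, 8, 11]; box-tests=13; leaf-entries=1; first=miss

== RESULT ==
13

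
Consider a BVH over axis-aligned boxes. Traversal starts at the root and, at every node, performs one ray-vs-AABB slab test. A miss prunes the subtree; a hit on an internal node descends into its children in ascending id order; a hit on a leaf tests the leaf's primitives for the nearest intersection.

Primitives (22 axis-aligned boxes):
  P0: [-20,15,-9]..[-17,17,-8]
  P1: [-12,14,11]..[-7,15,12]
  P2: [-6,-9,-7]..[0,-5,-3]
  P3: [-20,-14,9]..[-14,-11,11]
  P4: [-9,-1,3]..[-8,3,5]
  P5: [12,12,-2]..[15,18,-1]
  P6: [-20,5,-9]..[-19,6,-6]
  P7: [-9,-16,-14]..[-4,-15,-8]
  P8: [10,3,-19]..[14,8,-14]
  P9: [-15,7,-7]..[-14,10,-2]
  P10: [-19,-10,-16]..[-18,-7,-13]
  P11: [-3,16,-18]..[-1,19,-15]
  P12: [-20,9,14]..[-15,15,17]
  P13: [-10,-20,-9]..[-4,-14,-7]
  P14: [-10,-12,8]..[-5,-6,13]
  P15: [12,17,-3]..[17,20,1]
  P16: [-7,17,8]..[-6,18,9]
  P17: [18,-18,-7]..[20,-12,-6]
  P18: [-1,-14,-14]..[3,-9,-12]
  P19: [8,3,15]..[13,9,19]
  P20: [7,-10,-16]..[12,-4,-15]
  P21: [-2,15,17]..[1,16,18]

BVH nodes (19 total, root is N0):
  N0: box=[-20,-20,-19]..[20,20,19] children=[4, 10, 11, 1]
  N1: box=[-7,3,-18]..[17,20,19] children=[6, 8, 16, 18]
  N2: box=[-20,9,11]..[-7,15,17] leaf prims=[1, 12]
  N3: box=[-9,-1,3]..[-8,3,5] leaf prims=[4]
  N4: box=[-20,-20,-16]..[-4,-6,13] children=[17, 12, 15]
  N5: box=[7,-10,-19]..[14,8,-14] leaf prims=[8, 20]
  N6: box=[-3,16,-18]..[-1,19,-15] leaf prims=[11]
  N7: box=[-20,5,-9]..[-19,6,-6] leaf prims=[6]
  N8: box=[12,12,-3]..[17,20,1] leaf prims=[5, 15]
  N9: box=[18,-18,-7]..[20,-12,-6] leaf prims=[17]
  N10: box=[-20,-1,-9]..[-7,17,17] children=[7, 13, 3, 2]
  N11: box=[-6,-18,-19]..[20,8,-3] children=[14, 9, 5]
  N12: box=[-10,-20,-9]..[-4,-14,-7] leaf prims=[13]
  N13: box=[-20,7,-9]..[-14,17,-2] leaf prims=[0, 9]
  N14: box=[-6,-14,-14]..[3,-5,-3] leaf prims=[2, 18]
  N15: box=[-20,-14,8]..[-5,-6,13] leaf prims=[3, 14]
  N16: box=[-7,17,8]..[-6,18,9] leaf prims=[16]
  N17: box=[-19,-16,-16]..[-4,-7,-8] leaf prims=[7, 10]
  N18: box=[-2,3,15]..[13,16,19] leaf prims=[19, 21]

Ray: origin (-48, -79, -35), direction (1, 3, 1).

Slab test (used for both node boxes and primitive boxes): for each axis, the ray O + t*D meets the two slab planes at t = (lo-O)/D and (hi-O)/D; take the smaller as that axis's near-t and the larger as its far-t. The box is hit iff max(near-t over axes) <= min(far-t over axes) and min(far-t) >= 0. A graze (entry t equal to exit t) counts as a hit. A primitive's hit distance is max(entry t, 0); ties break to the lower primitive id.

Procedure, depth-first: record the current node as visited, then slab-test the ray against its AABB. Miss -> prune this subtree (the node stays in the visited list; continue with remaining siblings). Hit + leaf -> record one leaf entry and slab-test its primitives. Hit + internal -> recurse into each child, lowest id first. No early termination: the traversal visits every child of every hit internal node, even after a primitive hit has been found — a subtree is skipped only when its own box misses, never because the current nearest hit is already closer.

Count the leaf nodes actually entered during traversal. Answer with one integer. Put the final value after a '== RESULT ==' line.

Walk:
N0 x:[28,68] y:[59/3,33] z:[16,54] -> hit [28,33], descend [1, 4, 10, 11]
  N1 x:[41,65] y:[82/3,33] z:[17,54] -> miss, prune
  N4 x:[28,44] y:[59/3,73/3] z:[19,48] -> miss, prune
  N10 x:[28,41] y:[26,32] z:[26,52] -> hit [28,32], descend [2, 3, 7, 13]
    N2 x:[28,41] y:[88/3,94/3] z:[46,52] -> miss, prune
    N3 x:[39,40] y:[26,82/3] z:[38,40] -> miss, prune
    N7 x:[28,29] y:[28,85/3] z:[26,29] -> hit [28,85/3] leaf, test {P6@t=28}
    N13 x:[28,34] y:[86/3,32] z:[26,33] -> hit [86/3,32] leaf, test {P0(miss), P9(miss)}
  N11 x:[42,68] y:[61/3,29] z:[16,32] -> miss, prune

9 AABB tests over nodes [0, 1, 4, 10, 2, 3, 7, 13, 11]; 2 leaves entered; closest P6.

== RESULT ==
2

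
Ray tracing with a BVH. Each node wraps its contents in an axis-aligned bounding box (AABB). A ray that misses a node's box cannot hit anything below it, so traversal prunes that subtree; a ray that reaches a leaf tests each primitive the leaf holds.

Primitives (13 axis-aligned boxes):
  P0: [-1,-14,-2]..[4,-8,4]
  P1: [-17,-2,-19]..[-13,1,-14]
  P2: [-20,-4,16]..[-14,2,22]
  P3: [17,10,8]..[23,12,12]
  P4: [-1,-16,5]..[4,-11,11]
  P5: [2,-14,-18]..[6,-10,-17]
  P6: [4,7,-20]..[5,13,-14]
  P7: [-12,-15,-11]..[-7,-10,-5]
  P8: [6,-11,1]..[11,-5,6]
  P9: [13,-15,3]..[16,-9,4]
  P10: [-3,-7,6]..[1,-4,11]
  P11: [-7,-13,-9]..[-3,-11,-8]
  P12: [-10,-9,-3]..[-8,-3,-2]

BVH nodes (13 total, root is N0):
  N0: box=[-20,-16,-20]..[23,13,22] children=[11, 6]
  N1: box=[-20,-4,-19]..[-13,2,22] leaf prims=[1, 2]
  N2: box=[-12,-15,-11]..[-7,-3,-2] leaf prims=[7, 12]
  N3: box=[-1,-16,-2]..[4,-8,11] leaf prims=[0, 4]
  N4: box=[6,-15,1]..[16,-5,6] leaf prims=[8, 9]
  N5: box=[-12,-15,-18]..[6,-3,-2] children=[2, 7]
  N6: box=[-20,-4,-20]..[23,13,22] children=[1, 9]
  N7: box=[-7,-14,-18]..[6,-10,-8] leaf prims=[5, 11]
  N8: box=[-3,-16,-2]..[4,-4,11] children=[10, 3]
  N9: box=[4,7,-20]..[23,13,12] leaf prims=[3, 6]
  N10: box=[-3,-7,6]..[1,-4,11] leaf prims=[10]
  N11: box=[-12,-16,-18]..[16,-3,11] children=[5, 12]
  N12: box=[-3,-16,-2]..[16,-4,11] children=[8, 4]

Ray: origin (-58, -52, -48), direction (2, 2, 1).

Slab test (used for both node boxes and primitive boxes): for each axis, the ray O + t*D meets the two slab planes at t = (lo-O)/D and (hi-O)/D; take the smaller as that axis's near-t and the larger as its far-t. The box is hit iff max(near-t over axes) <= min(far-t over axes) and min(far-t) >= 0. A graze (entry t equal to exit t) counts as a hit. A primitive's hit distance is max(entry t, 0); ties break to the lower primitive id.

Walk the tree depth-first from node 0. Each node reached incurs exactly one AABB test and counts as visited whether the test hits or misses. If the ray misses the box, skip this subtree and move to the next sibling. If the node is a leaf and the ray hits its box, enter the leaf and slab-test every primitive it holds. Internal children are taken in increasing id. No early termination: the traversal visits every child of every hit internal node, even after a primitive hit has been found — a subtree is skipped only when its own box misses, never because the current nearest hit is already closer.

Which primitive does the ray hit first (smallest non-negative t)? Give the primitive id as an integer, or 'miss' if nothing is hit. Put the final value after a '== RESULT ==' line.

Trace the traversal:
N0 x:[19,81/2] y:[18,65/2] z:[28,70] -> hit [28,65/2], descend [6, 11]
  N6 x:[19,81/2] y:[24,65/2] z:[28,70] -> hit [28,65/2], descend [1, 9]
    N1 x:[19,45/2] y:[24,27] z:[29,70] -> miss, prune
    N9 x:[31,81/2] y:[59/2,65/2] z:[28,60] -> hit [31,65/2] leaf, test {P3(miss), P6@t=31}
  N11 x:[23,37] y:[18,49/2] z:[30,59] -> miss, prune

5 AABB tests over nodes [0, 6, 1, 9, 11]; 1 leaf entered; closest P6.

== RESULT ==
6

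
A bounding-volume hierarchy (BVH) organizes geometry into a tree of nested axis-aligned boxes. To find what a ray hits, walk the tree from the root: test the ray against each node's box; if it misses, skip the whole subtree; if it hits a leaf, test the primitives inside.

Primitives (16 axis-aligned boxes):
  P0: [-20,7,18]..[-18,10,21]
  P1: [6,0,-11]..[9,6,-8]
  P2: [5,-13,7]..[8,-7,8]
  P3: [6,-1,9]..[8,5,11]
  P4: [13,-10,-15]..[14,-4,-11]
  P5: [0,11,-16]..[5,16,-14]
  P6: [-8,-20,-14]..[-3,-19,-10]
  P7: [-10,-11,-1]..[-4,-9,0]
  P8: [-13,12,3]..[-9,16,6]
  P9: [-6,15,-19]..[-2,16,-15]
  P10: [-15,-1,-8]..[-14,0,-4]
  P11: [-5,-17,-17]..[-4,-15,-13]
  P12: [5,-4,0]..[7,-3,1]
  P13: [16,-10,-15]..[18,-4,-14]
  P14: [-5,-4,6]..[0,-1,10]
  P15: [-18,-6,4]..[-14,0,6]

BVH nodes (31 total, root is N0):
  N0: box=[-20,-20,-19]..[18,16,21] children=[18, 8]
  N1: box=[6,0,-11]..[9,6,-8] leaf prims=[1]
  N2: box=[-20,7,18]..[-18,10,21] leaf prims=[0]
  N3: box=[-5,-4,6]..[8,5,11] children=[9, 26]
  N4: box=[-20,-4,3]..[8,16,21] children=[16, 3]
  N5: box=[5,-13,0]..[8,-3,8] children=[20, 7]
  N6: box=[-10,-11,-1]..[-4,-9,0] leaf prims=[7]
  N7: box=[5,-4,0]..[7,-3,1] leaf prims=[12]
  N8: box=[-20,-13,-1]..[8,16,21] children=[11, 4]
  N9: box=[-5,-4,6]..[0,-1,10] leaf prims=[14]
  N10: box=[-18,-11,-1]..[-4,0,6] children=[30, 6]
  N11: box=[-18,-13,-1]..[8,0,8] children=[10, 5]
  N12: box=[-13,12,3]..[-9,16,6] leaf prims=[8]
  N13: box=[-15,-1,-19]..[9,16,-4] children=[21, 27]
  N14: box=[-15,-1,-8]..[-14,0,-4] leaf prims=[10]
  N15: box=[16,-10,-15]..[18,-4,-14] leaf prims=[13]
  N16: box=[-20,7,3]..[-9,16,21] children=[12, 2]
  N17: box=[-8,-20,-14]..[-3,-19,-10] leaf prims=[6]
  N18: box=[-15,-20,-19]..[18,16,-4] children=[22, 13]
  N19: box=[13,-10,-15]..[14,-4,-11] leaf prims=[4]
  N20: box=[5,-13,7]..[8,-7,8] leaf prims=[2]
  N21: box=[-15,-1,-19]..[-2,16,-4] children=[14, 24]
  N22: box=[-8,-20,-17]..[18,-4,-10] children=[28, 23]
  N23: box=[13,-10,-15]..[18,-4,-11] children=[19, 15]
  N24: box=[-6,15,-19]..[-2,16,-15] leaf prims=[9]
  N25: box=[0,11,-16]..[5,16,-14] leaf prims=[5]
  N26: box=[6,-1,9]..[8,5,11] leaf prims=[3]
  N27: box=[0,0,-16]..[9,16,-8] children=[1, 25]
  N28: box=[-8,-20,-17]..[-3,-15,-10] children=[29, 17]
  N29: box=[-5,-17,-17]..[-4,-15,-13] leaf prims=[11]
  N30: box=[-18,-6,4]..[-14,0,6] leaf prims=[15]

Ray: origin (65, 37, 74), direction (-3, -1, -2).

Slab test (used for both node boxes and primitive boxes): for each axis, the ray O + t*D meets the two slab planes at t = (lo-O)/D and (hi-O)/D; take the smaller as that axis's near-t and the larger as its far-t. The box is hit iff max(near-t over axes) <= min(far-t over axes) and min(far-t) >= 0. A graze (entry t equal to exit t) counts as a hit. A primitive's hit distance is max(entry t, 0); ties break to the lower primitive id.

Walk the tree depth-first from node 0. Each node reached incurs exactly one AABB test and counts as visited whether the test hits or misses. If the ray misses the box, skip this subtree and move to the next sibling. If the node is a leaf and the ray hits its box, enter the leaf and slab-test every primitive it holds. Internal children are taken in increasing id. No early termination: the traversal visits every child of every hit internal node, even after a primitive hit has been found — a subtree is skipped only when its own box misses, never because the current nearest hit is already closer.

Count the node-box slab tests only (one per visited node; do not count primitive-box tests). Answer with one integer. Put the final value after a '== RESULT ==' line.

Traverse from the root:
N0 x:[47/3,85/3] y:[21,57] z:[53/2,93/2] -> hit [53/2,85/3], descend [8, 18]
  N8 x:[19,85/3] y:[21,50] z:[53/2,75/2] -> hit [53/2,85/3], descend [4, 11]
    N4 x:[19,85/3] y:[21,41] z:[53/2,71/2] -> hit [53/2,85/3], descend [3, 16]
      N3 x:[19,70/3] y:[32,41] z:[63/2,34] -> miss, prune
      N16 x:[74/3,85/3] y:[21,30] z:[53/2,71/2] -> hit [53/2,85/3], descend [2, 12]
        N2 x:[83/3,85/3] y:[27,30] z:[53/2,28] -> hit [83/3,28] leaf, test {P0@t=83/3}
        N12 x:[74/3,26] y:[21,25] z:[34,71/2] -> miss, prune
    N11 x:[19,83/3] y:[37,50] z:[33,75/2] -> miss, prune
  N18 x:[47/3,80/3] y:[21,57] z:[39,93/2] -> miss, prune

Visited [0, 8, 4, 3, 16, 2, 12, 11, 18]. Tests: 9 box, 1 leaf. Nearest: P0.

== RESULT ==
9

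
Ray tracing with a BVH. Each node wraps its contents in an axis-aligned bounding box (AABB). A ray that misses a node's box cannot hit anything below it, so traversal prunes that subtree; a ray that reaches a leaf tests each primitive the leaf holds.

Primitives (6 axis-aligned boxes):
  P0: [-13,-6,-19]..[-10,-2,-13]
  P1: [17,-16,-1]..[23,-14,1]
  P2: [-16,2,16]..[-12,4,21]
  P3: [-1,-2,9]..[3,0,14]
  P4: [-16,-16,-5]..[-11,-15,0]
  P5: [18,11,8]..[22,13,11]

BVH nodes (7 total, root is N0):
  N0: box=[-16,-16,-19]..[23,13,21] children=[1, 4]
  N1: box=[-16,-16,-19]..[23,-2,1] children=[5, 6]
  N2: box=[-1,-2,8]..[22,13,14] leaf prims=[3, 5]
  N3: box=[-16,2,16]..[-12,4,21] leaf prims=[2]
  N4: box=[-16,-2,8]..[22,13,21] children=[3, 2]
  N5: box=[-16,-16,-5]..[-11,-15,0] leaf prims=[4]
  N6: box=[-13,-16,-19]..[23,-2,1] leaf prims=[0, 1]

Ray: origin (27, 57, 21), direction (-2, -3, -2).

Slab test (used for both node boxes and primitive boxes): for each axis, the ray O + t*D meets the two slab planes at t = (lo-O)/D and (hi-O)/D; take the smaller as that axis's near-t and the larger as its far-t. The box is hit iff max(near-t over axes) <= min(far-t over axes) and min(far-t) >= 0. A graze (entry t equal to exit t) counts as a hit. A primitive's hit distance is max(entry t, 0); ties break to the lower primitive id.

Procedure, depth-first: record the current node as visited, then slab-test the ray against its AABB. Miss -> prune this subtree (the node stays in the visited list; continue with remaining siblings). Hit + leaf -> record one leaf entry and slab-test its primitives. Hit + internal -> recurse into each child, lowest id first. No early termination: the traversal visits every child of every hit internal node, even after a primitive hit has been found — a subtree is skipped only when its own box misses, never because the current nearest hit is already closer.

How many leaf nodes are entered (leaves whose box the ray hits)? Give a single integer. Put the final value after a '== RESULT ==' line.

Trace the traversal:
N0 x:[2,43/2] y:[44/3,73/3] z:[0,20] -> hit [44/3,20], descend [1, 4]
  N1 x:[2,43/2] y:[59/3,73/3] z:[10,20] -> hit [59/3,20], descend [5, 6]
    N5 x:[19,43/2] y:[24,73/3] z:[21/2,13] -> miss, prune
    N6 x:[2,20] y:[59/3,73/3] z:[10,20] -> hit [59/3,20] leaf, test {P0@t=59/3, P1(miss)}
  N4 x:[5/2,43/2] y:[44/3,59/3] z:[0,13/2] -> miss, prune

Visited [0, 1, 5, 6, 4]. Tests: 5 box, 1 leaf. Nearest: P0.

== RESULT ==
1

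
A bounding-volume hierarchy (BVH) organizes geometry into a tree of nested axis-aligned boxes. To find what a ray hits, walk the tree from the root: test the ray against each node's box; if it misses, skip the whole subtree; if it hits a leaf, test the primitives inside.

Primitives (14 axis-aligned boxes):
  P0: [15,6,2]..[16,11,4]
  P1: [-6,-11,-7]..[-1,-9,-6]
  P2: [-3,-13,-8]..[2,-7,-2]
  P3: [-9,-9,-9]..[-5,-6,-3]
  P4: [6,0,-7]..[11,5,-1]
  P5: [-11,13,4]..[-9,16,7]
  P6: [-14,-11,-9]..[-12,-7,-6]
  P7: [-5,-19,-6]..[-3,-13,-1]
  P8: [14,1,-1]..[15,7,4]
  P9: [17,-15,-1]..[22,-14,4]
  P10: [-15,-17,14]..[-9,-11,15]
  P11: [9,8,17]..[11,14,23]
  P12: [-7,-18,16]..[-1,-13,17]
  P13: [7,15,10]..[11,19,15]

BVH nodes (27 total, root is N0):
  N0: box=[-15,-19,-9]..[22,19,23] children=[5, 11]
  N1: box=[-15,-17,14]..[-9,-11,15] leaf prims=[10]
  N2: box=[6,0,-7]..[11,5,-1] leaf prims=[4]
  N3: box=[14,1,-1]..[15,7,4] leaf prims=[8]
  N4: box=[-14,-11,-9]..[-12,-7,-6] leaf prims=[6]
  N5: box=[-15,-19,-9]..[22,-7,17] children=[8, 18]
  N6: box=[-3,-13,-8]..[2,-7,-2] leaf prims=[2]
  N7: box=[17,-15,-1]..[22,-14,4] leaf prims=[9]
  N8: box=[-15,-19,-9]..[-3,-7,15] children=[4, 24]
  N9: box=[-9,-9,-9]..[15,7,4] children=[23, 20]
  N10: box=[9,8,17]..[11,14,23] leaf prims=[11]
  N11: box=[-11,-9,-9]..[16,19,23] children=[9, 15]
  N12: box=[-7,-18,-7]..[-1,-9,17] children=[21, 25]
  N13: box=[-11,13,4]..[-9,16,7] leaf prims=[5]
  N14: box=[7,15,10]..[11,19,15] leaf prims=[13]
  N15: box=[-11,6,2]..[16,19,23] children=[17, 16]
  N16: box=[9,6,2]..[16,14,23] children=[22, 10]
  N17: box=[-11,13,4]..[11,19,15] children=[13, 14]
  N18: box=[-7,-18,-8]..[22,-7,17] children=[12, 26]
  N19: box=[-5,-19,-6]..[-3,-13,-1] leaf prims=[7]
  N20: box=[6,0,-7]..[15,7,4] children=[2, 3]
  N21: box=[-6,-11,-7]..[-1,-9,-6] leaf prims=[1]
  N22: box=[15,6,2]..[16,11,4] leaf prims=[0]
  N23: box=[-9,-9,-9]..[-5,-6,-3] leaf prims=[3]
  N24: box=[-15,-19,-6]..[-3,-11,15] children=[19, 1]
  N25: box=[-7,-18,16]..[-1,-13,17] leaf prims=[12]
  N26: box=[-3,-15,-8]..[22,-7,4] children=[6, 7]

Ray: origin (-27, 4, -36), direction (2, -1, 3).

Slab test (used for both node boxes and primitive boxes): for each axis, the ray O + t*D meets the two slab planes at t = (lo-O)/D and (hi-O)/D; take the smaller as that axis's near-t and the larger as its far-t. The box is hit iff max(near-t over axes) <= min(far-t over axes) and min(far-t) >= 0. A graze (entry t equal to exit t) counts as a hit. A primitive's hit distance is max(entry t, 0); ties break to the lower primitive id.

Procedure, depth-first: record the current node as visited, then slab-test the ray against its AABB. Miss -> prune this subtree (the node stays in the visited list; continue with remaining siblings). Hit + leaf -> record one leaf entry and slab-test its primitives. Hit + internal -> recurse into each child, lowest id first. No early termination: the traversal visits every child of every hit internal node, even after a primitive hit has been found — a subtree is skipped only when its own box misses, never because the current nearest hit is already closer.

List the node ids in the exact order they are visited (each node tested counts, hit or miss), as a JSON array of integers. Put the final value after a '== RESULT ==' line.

Walk:
N0 x:[6,49/2] y:[-15,23] z:[9,59/3] -> hit [9,59/3], descend [5, 11]
  N5 x:[6,49/2] y:[11,23] z:[9,53/3] -> hit [11,53/3], descend [8, 18]
    N8 x:[6,12] y:[11,23] z:[9,17] -> hit [11,12], descend [4, 24]
      N4 x:[13/2,15/2] y:[11,15] z:[9,10] -> miss, prune
      N24 x:[6,12] y:[15,23] z:[10,17] -> miss, prune
    N18 x:[10,49/2] y:[11,22] z:[28/3,53/3] -> hit [11,53/3], descend [12, 26]
      N12 x:[10,13] y:[13,22] z:[29/3,53/3] -> hit [13,13], descend [21, 25]
        N21 x:[21/2,13] y:[13,15] z:[29/3,10] -> miss, prune
        N25 x:[10,13] y:[17,22] z:[52/3,53/3] -> miss, prune
      N26 x:[12,49/2] y:[11,19] z:[28/3,40/3] -> hit [12,40/3], descend [6, 7]
        N6 x:[12,29/2] y:[11,17] z:[28/3,34/3] -> miss, prune
        N7 x:[22,49/2] y:[18,19] z:[35/3,40/3] -> miss, prune
  N11 x:[8,43/2] y:[-15,13] z:[9,59/3] -> hit [9,13], descend [9, 15]
    N9 x:[9,21] y:[-3,13] z:[9,40/3] -> hit [9,13], descend [20, 23]
      N20 x:[33/2,21] y:[-3,4] z:[29/3,40/3] -> miss, prune
      N23 x:[9,11] y:[10,13] z:[9,11] -> hit [10,11] leaf, test {P3@t=10}
    N15 x:[8,43/2] y:[-15,-2] z:[38/3,59/3] -> miss, prune

17 AABB tests over nodes [0, 5, 8, 4, 24, 18, 12, 21, 25, 26, 6, 7, 11, 9, 20, 23, 15]; 1 leaf entered; closest P3.

== RESULT ==
[0, 5, 8, 4, 24, 18, 12, 21, 25, 26, 6, 7, 11, 9, 20, 23, 15]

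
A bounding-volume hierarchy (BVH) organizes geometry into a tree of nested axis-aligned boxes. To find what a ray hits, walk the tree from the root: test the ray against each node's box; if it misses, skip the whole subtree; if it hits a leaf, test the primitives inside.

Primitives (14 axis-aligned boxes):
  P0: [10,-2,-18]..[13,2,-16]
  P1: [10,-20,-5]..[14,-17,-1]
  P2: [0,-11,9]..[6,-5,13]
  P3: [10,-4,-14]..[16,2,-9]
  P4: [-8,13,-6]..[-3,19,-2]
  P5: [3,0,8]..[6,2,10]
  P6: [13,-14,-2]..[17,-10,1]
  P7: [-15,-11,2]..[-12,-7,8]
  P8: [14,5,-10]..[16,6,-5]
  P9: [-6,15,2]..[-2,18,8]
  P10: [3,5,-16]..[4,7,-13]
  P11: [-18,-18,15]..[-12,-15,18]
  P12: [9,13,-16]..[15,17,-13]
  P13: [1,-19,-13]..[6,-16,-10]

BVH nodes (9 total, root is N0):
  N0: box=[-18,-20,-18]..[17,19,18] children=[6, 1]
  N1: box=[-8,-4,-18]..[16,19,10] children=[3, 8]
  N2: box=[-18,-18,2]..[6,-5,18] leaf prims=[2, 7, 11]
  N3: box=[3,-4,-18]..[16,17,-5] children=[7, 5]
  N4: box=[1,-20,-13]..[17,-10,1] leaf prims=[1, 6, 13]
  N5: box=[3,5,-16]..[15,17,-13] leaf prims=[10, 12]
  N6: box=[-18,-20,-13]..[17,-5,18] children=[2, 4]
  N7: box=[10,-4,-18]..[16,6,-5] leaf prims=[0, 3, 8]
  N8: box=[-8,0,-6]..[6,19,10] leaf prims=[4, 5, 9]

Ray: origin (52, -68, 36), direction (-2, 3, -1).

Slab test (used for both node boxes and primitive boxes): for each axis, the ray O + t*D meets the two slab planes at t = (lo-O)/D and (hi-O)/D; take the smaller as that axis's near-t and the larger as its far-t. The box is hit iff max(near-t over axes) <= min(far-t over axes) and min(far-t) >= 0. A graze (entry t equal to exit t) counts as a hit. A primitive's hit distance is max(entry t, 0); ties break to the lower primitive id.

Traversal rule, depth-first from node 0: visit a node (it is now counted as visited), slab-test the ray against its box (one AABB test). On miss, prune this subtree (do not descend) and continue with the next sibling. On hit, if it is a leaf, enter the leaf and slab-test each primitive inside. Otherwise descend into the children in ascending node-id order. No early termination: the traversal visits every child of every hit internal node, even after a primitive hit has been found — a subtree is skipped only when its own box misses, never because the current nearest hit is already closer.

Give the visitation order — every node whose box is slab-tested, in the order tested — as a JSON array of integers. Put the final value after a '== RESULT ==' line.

Walk:
N0 x:[35/2,35] y:[16,29] z:[18,54] -> hit [18,29], descend [1, 6]
  N1 x:[18,30] y:[64/3,29] z:[26,54] -> hit [26,29], descend [3, 8]
    N3 x:[18,49/2] y:[64/3,85/3] z:[41,54] -> miss, prune
    N8 x:[23,30] y:[68/3,29] z:[26,42] -> hit [26,29] leaf, test {P4(miss), P5(miss), P9@t=28}
  N6 x:[35/2,35] y:[16,21] z:[18,49] -> hit [18,21], descend [2, 4]
    N2 x:[23,35] y:[50/3,21] z:[18,34] -> miss, prune
    N4 x:[35/2,51/2] y:[16,58/3] z:[35,49] -> miss, prune

order=[0, 1, 3, 8, 6, 2, 4]  |boxes|=7  |leaves|=1  hit=P9

== RESULT ==
[0, 1, 3, 8, 6, 2, 4]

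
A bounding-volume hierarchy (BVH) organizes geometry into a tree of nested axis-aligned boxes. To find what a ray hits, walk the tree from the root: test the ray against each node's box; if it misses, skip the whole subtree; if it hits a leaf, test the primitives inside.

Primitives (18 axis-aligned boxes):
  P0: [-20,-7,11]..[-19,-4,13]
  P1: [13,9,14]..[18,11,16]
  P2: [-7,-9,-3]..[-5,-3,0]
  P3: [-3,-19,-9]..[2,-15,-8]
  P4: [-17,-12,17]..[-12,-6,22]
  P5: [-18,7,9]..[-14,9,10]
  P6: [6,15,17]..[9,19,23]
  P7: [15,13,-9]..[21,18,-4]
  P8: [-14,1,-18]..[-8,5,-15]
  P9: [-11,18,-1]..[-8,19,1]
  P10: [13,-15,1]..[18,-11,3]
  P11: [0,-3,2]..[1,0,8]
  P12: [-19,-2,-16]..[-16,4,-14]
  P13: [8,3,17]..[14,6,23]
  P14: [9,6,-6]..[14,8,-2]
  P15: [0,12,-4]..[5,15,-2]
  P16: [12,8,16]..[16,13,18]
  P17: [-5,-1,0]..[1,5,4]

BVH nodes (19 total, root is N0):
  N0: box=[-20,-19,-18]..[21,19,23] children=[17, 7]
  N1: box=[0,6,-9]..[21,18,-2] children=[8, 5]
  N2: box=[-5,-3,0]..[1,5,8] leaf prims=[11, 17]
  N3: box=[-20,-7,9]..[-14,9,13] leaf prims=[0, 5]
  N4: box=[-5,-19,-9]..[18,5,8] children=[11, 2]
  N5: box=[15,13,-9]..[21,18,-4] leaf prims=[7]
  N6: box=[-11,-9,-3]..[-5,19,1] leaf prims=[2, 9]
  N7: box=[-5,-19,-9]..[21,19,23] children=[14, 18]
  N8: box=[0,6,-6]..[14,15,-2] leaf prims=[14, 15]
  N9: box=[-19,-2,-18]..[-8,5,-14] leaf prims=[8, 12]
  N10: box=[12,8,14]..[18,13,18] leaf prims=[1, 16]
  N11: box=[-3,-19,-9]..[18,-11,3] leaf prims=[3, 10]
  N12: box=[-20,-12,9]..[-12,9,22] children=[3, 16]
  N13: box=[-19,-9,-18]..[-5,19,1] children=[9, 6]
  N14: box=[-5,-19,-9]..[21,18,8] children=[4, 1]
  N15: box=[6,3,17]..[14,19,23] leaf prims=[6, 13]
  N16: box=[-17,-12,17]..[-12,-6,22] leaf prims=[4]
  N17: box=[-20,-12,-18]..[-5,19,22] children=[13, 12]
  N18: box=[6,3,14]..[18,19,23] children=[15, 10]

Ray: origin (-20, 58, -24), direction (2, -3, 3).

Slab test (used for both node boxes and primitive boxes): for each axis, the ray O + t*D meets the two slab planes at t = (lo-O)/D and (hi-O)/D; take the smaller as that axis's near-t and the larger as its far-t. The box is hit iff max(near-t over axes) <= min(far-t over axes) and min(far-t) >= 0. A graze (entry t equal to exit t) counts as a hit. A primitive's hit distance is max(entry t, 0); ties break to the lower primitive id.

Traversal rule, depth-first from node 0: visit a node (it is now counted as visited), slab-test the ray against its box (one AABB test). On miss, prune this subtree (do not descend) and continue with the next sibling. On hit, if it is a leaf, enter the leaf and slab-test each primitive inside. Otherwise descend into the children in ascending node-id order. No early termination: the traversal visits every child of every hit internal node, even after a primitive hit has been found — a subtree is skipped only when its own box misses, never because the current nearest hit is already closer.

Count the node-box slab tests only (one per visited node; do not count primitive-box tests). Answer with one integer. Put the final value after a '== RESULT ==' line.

Trace the traversal:
N0 x:[0,41/2] y:[13,77/3] z:[2,47/3] -> hit [13,47/3], descend [7, 17]
  N7 x:[15/2,41/2] y:[13,77/3] z:[5,47/3] -> hit [13,47/3], descend [14, 18]
    N14 x:[15/2,41/2] y:[40/3,77/3] z:[5,32/3] -> miss, prune
    N18 x:[13,19] y:[13,55/3] z:[38/3,47/3] -> hit [13,47/3], descend [10, 15]
      N10 x:[16,19] y:[15,50/3] z:[38/3,14] -> miss, prune
      N15 x:[13,17] y:[13,55/3] z:[41/3,47/3] -> hit [41/3,47/3] leaf, test {P6@t=41/3, P13(miss)}
  N17 x:[0,15/2] y:[13,70/3] z:[2,46/3] -> miss, prune

7 AABB tests over nodes [0, 7, 14, 18, 10, 15, 17]; 1 leaf entered; closest P6.

== RESULT ==
7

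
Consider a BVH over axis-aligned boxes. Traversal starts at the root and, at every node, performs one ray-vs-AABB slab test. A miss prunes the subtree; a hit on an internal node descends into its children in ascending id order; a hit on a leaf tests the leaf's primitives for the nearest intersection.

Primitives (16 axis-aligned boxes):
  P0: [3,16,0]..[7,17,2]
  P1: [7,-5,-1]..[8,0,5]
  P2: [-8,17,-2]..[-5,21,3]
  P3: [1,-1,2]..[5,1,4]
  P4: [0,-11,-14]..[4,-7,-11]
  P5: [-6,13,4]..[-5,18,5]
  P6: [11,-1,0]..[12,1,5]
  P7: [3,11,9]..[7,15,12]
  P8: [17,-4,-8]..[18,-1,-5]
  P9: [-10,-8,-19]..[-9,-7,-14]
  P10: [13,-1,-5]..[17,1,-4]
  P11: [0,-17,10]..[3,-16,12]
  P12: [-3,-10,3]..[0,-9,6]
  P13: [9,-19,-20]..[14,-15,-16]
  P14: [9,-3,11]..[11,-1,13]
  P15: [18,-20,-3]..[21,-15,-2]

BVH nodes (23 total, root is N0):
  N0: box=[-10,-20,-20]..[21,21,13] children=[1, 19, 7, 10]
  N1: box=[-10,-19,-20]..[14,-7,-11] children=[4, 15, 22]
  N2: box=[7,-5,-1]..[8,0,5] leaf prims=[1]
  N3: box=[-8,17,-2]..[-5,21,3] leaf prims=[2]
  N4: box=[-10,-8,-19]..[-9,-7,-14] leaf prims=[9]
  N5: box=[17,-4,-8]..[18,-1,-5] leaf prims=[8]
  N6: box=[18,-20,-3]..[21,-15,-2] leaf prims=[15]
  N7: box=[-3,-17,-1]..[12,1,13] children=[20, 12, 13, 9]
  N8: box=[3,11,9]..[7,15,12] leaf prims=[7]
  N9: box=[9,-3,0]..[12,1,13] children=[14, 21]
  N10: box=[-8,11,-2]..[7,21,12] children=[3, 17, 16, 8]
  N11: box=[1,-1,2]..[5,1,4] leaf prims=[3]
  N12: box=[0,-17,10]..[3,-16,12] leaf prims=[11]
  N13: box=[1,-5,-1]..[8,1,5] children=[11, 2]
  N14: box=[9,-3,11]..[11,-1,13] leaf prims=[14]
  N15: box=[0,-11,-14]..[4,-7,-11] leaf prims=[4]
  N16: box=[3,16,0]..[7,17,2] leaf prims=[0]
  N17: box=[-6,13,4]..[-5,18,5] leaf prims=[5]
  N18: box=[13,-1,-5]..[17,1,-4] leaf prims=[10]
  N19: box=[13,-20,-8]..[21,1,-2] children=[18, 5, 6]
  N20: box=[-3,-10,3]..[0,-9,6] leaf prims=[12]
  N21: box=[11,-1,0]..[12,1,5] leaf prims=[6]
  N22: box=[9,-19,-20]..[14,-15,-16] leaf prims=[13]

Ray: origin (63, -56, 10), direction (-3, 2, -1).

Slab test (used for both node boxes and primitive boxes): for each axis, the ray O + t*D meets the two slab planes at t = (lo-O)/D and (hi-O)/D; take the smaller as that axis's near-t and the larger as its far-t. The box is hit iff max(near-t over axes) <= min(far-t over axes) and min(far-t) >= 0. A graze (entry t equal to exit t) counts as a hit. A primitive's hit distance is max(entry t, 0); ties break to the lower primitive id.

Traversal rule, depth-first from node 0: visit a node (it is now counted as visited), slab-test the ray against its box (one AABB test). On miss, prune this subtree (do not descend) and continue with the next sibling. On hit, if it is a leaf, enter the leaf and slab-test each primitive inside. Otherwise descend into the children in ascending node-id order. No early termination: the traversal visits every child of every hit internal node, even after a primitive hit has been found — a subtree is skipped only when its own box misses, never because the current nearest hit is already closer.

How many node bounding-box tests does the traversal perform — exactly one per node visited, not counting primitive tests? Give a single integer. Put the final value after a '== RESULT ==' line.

Traverse from the root:
N0 x:[14,73/3] y:[18,77/2] z:[-3,30] -> hit [18,73/3], descend [1, 7, 10, 19]
  N1 x:[49/3,73/3] y:[37/2,49/2] z:[21,30] -> hit [21,73/3], descend [4, 15, 22]
    N4 x:[24,73/3] y:[24,49/2] z:[24,29] -> hit [24,73/3] leaf, test {P9@t=24}
    N15 x:[59/3,21] y:[45/2,49/2] z:[21,24] -> miss, prune
    N22 x:[49/3,18] y:[37/2,41/2] z:[26,30] -> miss, prune
  N7 x:[17,22] y:[39/2,57/2] z:[-3,11] -> miss, prune
  N10 x:[56/3,71/3] y:[67/2,77/2] z:[-2,12] -> miss, prune
  N19 x:[14,50/3] y:[18,57/2] z:[12,18] -> miss, prune

order=[0, 1, 4, 15, 22, 7, 10, 19]  |boxes|=8  |leaves|=1  hit=P9

== RESULT ==
8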